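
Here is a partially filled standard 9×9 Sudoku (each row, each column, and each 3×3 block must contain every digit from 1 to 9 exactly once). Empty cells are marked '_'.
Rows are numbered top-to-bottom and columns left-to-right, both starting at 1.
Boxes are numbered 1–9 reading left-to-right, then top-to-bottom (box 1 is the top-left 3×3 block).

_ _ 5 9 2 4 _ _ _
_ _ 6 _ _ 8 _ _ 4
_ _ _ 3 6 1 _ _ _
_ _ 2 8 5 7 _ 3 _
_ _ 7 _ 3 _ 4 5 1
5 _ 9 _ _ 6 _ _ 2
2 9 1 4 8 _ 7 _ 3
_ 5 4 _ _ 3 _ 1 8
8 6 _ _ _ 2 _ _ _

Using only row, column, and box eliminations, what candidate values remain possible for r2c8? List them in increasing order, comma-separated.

Row 2 already contains {4, 6, 8}.
Column 8 already contains {1, 3, 5}.
Its 3×3 block (box 3) already contains {4}.
Removing those from 1–9 leaves {2, 7, 9} as the candidates for r2c8.

2,7,9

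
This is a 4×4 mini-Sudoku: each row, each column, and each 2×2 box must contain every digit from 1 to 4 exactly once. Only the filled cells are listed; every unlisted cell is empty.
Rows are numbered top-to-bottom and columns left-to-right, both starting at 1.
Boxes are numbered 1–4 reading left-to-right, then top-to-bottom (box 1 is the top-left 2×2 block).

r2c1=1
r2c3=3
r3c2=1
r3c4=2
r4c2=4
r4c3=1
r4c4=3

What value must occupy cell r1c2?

Cell r1c2 itself could take any of {2, 3} by direct elimination.
Consider where 3 can go in column 2.
r2c2 is out (row 2 already has a 3).
So the only cell in column 2 that can hold 3 is r1c2.
Therefore r1c2 = 3.

3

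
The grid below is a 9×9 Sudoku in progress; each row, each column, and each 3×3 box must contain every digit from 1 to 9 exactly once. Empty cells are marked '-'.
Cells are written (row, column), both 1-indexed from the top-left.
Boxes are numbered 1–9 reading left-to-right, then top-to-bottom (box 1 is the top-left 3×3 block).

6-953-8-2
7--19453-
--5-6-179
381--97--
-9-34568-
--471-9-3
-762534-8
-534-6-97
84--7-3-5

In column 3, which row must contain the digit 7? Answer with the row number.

5

Consider where 7 can go in column 3.
(2,3) is out (row 2 already has a 7).
(9,3) is out (row 9 already has a 7).
So the only cell in column 3 that can hold 7 is (5,3).
That is row 5.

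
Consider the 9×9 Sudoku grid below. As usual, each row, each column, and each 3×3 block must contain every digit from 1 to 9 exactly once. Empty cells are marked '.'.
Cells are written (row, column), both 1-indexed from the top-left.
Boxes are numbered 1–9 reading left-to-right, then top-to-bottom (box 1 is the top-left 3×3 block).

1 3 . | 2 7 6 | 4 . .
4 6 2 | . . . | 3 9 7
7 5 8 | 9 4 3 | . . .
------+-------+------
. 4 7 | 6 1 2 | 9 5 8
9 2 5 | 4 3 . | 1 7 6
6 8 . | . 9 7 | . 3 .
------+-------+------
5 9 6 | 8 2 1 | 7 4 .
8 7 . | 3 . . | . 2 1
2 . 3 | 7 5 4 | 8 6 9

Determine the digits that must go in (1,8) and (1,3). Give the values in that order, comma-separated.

For (1,8):
  Row 1 already contains {1, 2, 3, 4, 6, 7}.
  Column 8 already contains {2, 3, 4, 5, 6, 7, 9}.
  Its 3×3 block (box 3) already contains {3, 4, 7, 9}.
  The only value from 1–9 not eliminated is 8, so (1,8) = 8.
For (1,3):
  Row 1 already contains {1, 2, 3, 4, 6, 7}.
  Column 3 already contains {2, 3, 5, 6, 7, 8}.
  Its 3×3 block (box 1) already contains {1, 2, 3, 4, 5, 6, 7, 8}.
  The only value from 1–9 not eliminated is 9, so (1,3) = 9.

8,9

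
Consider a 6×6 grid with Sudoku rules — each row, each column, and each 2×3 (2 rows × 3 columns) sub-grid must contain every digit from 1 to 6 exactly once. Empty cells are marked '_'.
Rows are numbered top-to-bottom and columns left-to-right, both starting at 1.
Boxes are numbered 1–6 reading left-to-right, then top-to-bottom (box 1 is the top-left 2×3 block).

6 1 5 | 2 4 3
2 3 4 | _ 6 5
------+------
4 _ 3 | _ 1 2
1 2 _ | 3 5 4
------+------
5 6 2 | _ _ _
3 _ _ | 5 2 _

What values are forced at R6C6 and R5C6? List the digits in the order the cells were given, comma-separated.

For R6C6:
  Consider where 6 can go in column 6.
  R5C6 is out (row 5 already has a 6).
  So the only cell in column 6 that can hold 6 is R6C6.
  So R6C6 = 6.
For R5C6:
  Row 5 already contains {2, 5, 6}.
  Column 6 already contains {2, 3, 4, 5}.
  Its 2×3 block (box 6) already contains {2, 5}.
  The only value from 1–6 not eliminated is 1, so R5C6 = 1.

6,1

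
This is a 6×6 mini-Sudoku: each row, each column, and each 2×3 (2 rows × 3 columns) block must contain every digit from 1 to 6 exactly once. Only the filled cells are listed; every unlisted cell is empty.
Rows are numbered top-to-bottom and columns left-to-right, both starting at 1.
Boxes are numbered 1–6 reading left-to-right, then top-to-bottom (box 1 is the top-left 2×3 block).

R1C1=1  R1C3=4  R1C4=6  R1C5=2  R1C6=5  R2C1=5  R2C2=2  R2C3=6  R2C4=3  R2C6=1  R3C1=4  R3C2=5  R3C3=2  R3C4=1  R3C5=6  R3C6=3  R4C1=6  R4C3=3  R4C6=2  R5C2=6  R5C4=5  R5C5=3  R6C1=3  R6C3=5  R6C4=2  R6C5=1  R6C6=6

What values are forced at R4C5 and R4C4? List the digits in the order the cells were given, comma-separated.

5,4

For R4C5:
  Consider where 5 can go in row 4.
  R4C2 is out (column 2 already has a 5).
  R4C4 is out (column 4 already has a 5).
  So the only cell in row 4 that can hold 5 is R4C5.
  So R4C5 = 5.
For R4C4:
  Row 4 already contains {2, 3, 6}.
  Column 4 already contains {1, 2, 3, 5, 6}.
  Its 2×3 block (box 4) already contains {1, 2, 3, 6}.
  The only value from 1–6 not eliminated is 4, so R4C4 = 4.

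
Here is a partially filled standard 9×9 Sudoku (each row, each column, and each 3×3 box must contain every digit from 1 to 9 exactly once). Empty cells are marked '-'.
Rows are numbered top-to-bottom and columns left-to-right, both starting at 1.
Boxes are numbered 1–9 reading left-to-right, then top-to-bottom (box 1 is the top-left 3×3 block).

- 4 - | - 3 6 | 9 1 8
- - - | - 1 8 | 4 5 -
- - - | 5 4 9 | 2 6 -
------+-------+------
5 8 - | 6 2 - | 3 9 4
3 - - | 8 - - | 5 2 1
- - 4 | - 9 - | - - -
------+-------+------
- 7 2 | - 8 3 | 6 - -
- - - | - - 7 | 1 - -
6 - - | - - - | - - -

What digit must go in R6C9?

6

Cell R6C9 itself could take any of {6, 7} by direct elimination.
Consider where 6 can go in box 6.
R6C7 is out (column 7 already has a 6).
R6C8 is out (column 8 already has a 6).
So the only cell in box 6 that can hold 6 is R6C9.
Therefore R6C9 = 6.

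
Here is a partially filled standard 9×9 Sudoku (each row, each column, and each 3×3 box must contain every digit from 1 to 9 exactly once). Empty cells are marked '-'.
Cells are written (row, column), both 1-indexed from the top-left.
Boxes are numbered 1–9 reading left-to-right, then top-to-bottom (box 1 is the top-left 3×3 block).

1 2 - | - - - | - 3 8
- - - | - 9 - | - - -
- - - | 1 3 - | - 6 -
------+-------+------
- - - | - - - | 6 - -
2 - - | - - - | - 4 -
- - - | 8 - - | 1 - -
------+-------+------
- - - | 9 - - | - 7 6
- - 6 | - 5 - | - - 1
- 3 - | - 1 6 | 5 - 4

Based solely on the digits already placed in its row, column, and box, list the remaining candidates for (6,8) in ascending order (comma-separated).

2,5,9

Row 6 already contains {1, 8}.
Column 8 already contains {3, 4, 6, 7}.
Its 3×3 block (box 6) already contains {1, 4, 6}.
Removing those from 1–9 leaves {2, 5, 9} as the candidates for (6,8).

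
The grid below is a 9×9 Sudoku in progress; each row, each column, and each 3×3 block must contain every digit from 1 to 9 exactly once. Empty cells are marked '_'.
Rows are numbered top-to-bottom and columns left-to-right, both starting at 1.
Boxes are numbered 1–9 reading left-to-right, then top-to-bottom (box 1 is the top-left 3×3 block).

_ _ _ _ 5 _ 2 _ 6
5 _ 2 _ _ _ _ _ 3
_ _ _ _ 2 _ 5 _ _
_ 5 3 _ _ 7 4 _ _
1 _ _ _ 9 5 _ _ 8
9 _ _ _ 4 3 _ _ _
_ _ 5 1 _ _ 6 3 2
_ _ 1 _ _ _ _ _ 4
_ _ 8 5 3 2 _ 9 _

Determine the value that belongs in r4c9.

9

Cell r4c9 itself could take any of {1, 9} by direct elimination.
Consider where 9 can go in row 4.
r4c1 is out (column 1 already has a 9).
r4c4 is out (box 5 already has a 9).
r4c5 is out (column 5 already has a 9).
r4c8 is out (column 8 already has a 9).
So the only cell in row 4 that can hold 9 is r4c9.
Therefore r4c9 = 9.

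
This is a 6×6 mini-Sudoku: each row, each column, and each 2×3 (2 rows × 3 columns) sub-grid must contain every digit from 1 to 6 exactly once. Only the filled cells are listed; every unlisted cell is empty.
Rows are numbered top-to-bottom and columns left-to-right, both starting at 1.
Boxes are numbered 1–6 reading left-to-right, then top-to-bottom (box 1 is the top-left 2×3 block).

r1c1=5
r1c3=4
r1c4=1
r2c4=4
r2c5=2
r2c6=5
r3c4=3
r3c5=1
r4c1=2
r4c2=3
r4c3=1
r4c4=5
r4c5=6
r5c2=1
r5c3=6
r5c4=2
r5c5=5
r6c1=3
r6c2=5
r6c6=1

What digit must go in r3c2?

4

Cell r3c2 itself could take any of {4, 6} by direct elimination.
Consider where 4 can go in column 2.
r1c2 is out (row 1 already has a 4).
r2c2 is out (row 2 already has a 4).
So the only cell in column 2 that can hold 4 is r3c2.
Therefore r3c2 = 4.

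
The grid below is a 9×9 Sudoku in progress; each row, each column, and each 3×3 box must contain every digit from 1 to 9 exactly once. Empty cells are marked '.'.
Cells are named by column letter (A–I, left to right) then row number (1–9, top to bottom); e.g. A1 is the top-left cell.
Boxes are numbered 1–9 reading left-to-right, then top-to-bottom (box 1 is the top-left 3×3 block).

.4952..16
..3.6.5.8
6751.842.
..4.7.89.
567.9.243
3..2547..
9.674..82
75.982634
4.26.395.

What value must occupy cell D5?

Row 5 already contains {2, 3, 4, 5, 6, 7, 9}.
Column D already contains {1, 2, 5, 6, 7, 9}.
Its 3×3 block (box 5) already contains {2, 4, 5, 7, 9}.
The only value from 1–9 not eliminated is 8, so D5 = 8.

8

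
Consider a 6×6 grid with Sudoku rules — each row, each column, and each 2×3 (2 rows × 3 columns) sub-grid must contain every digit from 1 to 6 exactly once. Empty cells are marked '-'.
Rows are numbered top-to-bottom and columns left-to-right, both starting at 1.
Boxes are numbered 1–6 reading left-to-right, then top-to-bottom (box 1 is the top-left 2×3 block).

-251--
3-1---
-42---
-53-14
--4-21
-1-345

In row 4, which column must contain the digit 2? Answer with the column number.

Consider where 2 can go in row 4.
r4c1 is out (box 3 already has a 2).
So the only cell in row 4 that can hold 2 is r4c4.
That is column 4.

4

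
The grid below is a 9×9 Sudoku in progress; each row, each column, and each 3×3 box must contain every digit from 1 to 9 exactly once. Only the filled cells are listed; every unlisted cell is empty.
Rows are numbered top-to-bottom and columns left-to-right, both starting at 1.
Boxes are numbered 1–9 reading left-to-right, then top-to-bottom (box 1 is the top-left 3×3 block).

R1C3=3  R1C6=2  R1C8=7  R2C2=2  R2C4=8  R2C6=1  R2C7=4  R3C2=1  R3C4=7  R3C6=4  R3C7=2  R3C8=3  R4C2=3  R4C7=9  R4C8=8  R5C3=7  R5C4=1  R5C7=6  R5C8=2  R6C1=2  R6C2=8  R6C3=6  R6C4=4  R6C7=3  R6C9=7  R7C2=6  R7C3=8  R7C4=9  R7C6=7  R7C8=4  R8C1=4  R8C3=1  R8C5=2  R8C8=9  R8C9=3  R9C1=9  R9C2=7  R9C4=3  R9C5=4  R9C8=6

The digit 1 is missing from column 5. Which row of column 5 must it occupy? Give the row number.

Consider where 1 can go in column 5.
R1C5 is out (box 2 already has a 1). R2C5 is out (row 2 already has a 1). R3C5 is out (row 3 already has a 1). R4C5 is out (box 5 already has a 1). The remaining empty cells in column 5 are similarly blocked.
So the only cell in column 5 that can hold 1 is R7C5.
That is row 7.

7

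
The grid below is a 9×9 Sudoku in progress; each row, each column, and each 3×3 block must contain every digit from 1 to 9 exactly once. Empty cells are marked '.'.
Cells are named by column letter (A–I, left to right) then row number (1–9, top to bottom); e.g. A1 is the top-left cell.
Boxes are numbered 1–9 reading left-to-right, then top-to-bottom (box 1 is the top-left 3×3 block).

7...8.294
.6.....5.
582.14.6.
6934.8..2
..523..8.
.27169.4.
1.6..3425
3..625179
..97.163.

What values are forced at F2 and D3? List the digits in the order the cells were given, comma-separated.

For F2:
  Consider where 2 can go in box 2.
  D1 is out (row 1 already has a 2).
  F1 is out (row 1 already has a 2).
  D2 is out (column D already has a 2).
  E2 is out (column E already has a 2).
  D3 is out (row 3 already has a 2).
  So the only cell in box 2 that can hold 2 is F2.
  So F2 = 2.
For D3:
  Consider where 9 can go in row 3.
  G3 is out (box 3 already has a 9).
  I3 is out (column I already has a 9).
  So the only cell in row 3 that can hold 9 is D3.
  So D3 = 9.

2,9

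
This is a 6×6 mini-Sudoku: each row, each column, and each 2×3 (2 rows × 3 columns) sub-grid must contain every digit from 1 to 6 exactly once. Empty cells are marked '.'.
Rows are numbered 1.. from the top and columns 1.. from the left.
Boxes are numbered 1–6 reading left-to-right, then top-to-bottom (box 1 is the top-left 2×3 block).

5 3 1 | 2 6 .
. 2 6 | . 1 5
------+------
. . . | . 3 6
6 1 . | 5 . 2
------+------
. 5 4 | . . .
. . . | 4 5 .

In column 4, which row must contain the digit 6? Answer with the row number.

Consider where 6 can go in column 4.
row 2, column 4 is out (row 2 already has a 6).
row 3, column 4 is out (row 3 already has a 6).
So the only cell in column 4 that can hold 6 is row 5, column 4.
That is row 5.

5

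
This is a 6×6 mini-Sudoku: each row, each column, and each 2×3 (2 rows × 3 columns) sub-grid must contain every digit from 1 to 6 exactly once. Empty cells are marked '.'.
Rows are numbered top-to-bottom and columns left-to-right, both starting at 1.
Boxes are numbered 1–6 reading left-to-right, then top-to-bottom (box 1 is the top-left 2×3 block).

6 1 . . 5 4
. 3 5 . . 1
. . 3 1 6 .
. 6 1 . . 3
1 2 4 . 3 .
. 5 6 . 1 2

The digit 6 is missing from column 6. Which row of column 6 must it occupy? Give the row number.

5

Consider where 6 can go in column 6.
R3C6 is out (row 3 already has a 6).
So the only cell in column 6 that can hold 6 is R5C6.
That is row 5.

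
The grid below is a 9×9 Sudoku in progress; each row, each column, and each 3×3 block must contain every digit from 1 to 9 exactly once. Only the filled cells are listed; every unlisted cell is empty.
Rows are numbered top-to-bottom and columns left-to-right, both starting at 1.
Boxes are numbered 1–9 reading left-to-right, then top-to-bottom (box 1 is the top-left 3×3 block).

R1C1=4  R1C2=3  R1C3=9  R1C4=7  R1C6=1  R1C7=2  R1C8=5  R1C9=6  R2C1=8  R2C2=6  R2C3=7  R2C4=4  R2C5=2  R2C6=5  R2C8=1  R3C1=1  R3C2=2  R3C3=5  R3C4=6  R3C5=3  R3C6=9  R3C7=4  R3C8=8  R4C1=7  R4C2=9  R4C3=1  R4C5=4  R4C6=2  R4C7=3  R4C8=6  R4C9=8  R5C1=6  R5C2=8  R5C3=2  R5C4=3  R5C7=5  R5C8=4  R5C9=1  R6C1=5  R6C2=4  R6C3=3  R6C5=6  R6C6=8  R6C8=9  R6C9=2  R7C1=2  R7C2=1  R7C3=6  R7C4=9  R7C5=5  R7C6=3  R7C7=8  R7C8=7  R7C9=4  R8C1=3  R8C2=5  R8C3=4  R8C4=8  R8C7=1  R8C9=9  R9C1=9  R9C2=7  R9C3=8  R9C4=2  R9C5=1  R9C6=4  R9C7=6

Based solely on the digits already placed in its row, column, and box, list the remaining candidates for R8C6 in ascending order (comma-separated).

Row 8 already contains {1, 3, 4, 5, 8, 9}.
Column 6 already contains {1, 2, 3, 4, 5, 8, 9}.
Its 3×3 block (box 8) already contains {1, 2, 3, 4, 5, 8, 9}.
Removing those from 1–9 leaves {6, 7} as the candidates for R8C6.

6,7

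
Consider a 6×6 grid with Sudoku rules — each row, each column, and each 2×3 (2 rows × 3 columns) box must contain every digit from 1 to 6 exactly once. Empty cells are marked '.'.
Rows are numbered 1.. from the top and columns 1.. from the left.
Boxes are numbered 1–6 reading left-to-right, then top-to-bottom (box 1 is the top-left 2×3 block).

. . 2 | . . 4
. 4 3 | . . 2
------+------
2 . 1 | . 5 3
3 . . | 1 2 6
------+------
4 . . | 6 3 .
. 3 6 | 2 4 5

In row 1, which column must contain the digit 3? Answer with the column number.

4

Consider where 3 can go in row 1.
row 1, column 1 is out (column 1 already has a 3).
row 1, column 2 is out (column 2 already has a 3).
row 1, column 5 is out (column 5 already has a 3).
So the only cell in row 1 that can hold 3 is row 1, column 4.
That is column 4.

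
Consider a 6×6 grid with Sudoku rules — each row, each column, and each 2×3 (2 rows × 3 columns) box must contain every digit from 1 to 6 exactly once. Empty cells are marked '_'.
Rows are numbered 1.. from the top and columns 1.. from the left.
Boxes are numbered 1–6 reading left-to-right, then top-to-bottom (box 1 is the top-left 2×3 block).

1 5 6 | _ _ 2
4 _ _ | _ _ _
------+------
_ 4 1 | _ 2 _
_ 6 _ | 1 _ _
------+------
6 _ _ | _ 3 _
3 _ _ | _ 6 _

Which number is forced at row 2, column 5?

Cell row 2, column 5 itself could take any of {1, 5} by direct elimination.
Consider where 1 can go in column 5.
row 1, column 5 is out (row 1 already has a 1).
row 4, column 5 is out (row 4 already has a 1).
So the only cell in column 5 that can hold 1 is row 2, column 5.
Therefore row 2, column 5 = 1.

1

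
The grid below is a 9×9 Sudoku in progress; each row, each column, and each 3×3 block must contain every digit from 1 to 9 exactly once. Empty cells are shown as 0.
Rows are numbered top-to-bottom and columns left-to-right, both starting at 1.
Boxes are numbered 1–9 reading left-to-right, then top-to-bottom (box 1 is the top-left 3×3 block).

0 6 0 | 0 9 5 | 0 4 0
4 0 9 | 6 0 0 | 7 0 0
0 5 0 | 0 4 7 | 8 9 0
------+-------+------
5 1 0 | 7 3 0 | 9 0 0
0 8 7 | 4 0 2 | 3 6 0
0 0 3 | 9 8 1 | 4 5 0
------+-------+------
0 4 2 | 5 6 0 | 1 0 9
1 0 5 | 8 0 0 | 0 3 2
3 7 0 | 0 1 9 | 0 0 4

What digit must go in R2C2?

Cell R2C2 itself could take any of {2, 3} by direct elimination.
Consider where 3 can go in column 2.
R6C2 is out (row 6 already has a 3).
R8C2 is out (row 8 already has a 3).
So the only cell in column 2 that can hold 3 is R2C2.
Therefore R2C2 = 3.

3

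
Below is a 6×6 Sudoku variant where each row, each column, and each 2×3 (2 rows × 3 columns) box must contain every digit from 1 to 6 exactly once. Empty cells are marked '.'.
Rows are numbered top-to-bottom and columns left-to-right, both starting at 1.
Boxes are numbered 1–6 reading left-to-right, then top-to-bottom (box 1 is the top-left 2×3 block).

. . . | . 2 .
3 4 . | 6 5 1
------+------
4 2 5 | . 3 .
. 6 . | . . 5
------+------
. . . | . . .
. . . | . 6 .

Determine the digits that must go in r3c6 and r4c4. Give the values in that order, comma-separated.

6,2

For r3c6:
  Row 3 already contains {2, 3, 4, 5}.
  Column 6 already contains {1, 5}.
  Its 2×3 block (box 4) already contains {3, 5}.
  The only value from 1–6 not eliminated is 6, so r3c6 = 6.
For r4c4:
  Consider where 2 can go in box 4.
  r3c4 is out (row 3 already has a 2).
  r3c6 is out (row 3 already has a 2).
  r4c5 is out (column 5 already has a 2).
  So the only cell in box 4 that can hold 2 is r4c4.
  So r4c4 = 2.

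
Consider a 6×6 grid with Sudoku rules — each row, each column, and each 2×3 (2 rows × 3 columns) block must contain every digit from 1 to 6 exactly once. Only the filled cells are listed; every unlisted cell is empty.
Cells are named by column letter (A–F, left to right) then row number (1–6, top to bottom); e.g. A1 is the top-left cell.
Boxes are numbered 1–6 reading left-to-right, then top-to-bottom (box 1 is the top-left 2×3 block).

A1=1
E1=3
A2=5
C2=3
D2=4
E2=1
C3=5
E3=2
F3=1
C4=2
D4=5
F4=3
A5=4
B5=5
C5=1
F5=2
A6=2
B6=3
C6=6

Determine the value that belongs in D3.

Row 3 already contains {1, 2, 5}.
Column D already contains {4, 5}.
Its 2×3 block (box 4) already contains {1, 2, 3, 5}.
The only value from 1–6 not eliminated is 6, so D3 = 6.

6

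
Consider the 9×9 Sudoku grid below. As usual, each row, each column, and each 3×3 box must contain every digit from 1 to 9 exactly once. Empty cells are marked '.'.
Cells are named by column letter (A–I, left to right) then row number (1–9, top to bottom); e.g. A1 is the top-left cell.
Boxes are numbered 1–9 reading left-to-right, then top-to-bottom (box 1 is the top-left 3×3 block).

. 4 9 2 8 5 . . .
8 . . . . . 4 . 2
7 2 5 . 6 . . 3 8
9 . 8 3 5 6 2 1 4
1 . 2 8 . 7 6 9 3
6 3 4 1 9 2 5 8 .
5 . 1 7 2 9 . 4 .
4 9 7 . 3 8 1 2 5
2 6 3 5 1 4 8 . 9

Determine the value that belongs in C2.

6

Row 2 already contains {2, 4, 8}.
Column C already contains {1, 2, 3, 4, 5, 7, 8, 9}.
Its 3×3 block (box 1) already contains {2, 4, 5, 7, 8, 9}.
The only value from 1–9 not eliminated is 6, so C2 = 6.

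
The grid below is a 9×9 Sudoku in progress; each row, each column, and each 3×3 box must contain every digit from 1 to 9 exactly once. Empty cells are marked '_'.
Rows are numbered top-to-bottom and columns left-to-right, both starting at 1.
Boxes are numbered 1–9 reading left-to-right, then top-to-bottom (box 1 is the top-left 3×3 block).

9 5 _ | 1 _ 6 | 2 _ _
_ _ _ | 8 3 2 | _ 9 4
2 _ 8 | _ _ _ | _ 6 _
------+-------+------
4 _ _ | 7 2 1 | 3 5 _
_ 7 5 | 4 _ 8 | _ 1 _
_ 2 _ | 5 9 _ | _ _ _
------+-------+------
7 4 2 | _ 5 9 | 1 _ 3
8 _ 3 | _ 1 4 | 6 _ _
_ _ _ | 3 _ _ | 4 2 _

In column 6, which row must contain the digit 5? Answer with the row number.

Consider where 5 can go in column 6.
R6C6 is out (row 6 already has a 5).
R9C6 is out (box 8 already has a 5).
So the only cell in column 6 that can hold 5 is R3C6.
That is row 3.

3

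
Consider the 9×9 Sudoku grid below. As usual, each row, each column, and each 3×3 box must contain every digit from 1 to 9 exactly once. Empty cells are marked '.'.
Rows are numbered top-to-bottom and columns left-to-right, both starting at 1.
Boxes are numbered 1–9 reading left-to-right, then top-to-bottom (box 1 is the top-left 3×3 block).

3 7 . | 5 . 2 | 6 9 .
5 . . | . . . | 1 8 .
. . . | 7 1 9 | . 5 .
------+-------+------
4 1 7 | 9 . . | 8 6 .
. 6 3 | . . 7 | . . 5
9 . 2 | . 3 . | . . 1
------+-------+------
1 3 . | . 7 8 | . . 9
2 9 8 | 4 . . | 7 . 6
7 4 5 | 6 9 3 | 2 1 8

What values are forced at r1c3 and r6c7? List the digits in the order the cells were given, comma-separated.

1,4

For r1c3:
  Consider where 1 can go in row 1.
  r1c5 is out (column 5 already has a 1).
  r1c9 is out (column 9 already has a 1).
  So the only cell in row 1 that can hold 1 is r1c3.
  So r1c3 = 1.
For r6c7:
  Row 6 already contains {1, 2, 3, 9}.
  Column 7 already contains {1, 2, 6, 7, 8}.
  Its 3×3 block (box 6) already contains {1, 5, 6, 8}.
  The only value from 1–9 not eliminated is 4, so r6c7 = 4.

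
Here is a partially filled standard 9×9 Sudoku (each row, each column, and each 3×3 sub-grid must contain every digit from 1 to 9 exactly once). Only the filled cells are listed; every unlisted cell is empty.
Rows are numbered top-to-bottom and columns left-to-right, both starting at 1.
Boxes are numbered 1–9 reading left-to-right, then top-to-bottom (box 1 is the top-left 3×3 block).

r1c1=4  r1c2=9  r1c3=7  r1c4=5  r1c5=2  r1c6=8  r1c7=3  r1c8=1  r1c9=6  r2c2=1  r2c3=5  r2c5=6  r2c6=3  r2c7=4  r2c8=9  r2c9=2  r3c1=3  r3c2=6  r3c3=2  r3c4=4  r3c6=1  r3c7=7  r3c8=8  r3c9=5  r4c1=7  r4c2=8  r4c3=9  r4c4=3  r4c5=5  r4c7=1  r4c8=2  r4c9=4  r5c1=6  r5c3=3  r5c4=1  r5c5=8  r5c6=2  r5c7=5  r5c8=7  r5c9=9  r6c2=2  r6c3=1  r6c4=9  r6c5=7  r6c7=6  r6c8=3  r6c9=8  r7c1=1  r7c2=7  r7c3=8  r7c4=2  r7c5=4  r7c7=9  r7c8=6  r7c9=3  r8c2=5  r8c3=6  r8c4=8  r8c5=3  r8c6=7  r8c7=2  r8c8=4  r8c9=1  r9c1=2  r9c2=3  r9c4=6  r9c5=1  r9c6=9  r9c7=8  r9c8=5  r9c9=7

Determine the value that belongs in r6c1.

Row 6 already contains {1, 2, 3, 6, 7, 8, 9}.
Column 1 already contains {1, 2, 3, 4, 6, 7}.
Its 3×3 block (box 4) already contains {1, 2, 3, 6, 7, 8, 9}.
The only value from 1–9 not eliminated is 5, so r6c1 = 5.

5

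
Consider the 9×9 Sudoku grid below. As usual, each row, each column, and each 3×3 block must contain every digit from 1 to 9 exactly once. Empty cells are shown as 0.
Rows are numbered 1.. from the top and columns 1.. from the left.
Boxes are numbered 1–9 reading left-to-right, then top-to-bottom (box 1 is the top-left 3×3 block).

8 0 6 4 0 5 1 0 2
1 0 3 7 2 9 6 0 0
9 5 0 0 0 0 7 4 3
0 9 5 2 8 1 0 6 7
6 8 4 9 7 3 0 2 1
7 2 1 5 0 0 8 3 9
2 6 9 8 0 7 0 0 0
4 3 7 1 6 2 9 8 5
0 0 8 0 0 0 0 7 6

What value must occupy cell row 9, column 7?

2

Cell row 9, column 7 itself could take any of {2, 3, 4} by direct elimination.
Consider where 2 can go in row 9.
row 9, column 1 is out (column 1 already has a 2).
row 9, column 2 is out (column 2 already has a 2).
row 9, column 4 is out (column 4 already has a 2).
row 9, column 5 is out (column 5 already has a 2).
row 9, column 6 is out (column 6 already has a 2).
So the only cell in row 9 that can hold 2 is row 9, column 7.
Therefore row 9, column 7 = 2.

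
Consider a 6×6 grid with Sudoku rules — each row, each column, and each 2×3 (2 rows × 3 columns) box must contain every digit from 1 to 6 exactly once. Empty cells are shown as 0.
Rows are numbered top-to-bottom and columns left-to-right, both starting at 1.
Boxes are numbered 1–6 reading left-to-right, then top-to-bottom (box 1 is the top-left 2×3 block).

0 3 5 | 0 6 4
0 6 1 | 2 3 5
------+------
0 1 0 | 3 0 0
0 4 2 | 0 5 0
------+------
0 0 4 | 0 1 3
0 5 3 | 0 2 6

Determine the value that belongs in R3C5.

4

Row 3 already contains {1, 3}.
Column 5 already contains {1, 2, 3, 5, 6}.
Its 2×3 block (box 4) already contains {3, 5}.
The only value from 1–6 not eliminated is 4, so R3C5 = 4.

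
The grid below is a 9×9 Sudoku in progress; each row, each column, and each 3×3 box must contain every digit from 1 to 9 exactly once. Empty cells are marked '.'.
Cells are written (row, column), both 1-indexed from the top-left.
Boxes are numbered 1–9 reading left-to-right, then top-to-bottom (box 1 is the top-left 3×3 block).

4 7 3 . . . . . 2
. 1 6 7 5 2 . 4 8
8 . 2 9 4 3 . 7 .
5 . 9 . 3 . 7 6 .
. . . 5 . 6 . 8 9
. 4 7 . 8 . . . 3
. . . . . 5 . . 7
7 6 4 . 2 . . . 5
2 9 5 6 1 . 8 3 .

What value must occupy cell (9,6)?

7

Cell (9,6) itself could take any of {4, 7} by direct elimination.
Consider where 7 can go in box 8.
(7,4) is out (row 7 already has a 7).
(7,5) is out (row 7 already has a 7).
(8,4) is out (row 8 already has a 7).
(8,6) is out (row 8 already has a 7).
So the only cell in box 8 that can hold 7 is (9,6).
Therefore (9,6) = 7.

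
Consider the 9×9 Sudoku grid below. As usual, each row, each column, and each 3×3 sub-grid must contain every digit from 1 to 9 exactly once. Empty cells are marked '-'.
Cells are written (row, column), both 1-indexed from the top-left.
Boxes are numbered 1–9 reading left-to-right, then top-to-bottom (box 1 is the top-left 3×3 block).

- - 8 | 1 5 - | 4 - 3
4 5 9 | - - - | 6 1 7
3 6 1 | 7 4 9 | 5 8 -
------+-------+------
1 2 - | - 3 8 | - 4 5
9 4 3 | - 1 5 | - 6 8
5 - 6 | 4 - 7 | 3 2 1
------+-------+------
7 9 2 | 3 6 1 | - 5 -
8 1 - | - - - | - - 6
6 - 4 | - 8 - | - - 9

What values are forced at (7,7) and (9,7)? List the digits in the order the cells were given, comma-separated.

8,1

For (7,7):
  Row 7 already contains {1, 2, 3, 5, 6, 7, 9}.
  Column 7 already contains {3, 4, 5, 6}.
  Its 3×3 block (box 9) already contains {5, 6, 9}.
  The only value from 1–9 not eliminated is 8, so (7,7) = 8.
For (9,7):
  Consider where 1 can go in column 7.
  (4,7) is out (row 4 already has a 1).
  (5,7) is out (row 5 already has a 1).
  (7,7) is out (row 7 already has a 1).
  (8,7) is out (row 8 already has a 1).
  So the only cell in column 7 that can hold 1 is (9,7).
  So (9,7) = 1.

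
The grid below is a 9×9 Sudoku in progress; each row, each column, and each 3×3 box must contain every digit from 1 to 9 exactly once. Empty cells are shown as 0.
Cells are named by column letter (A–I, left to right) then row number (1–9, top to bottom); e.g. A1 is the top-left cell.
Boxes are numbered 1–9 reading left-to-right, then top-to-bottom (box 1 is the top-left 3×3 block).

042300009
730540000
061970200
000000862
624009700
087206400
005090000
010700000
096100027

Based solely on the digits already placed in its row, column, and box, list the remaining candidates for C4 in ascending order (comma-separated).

3,9

Row 4 already contains {2, 6, 8}.
Column C already contains {1, 2, 4, 5, 6, 7}.
Its 3×3 block (box 4) already contains {2, 4, 6, 7, 8}.
Removing those from 1–9 leaves {3, 9} as the candidates for C4.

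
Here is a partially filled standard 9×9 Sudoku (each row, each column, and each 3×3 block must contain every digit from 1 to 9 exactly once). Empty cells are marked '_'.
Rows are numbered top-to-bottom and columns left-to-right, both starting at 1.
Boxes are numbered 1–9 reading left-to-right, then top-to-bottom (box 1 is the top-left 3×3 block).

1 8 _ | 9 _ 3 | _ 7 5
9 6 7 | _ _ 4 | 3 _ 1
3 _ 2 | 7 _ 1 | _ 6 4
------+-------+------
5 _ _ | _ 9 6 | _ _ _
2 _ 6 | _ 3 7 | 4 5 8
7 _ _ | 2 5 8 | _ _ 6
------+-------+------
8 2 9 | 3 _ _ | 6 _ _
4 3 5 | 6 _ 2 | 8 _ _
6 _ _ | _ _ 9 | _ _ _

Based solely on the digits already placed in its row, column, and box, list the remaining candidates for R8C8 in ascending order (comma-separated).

Row 8 already contains {2, 3, 4, 5, 6, 8}.
Column 8 already contains {5, 6, 7}.
Its 3×3 block (box 9) already contains {6, 8}.
Removing those from 1–9 leaves {1, 9} as the candidates for R8C8.

1,9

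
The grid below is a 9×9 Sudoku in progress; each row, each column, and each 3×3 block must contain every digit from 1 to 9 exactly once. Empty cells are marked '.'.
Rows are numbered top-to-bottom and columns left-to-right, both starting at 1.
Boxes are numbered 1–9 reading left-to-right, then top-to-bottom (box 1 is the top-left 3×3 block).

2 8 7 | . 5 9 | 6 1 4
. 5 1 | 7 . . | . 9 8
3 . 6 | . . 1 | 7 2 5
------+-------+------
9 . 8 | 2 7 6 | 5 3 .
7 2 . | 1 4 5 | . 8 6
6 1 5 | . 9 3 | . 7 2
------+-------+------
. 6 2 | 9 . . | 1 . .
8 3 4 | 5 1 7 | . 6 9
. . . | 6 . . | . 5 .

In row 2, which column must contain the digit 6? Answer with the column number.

Consider where 6 can go in row 2.
r2c1 is out (column 1 already has a 6).
r2c6 is out (column 6 already has a 6).
r2c7 is out (column 7 already has a 6).
So the only cell in row 2 that can hold 6 is r2c5.
That is column 5.

5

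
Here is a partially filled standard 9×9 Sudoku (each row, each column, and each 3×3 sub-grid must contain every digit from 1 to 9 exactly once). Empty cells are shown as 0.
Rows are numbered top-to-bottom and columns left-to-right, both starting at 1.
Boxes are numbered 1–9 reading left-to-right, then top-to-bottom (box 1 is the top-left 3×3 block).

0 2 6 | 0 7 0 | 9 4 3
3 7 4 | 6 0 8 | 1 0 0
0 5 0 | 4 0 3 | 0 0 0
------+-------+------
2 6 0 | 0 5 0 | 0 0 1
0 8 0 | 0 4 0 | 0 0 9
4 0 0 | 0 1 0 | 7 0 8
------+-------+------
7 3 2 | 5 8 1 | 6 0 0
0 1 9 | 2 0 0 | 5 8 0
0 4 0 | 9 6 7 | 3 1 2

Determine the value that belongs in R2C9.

5

Row 2 already contains {1, 3, 4, 6, 7, 8}.
Column 9 already contains {1, 2, 3, 8, 9}.
Its 3×3 block (box 3) already contains {1, 3, 4, 9}.
The only value from 1–9 not eliminated is 5, so R2C9 = 5.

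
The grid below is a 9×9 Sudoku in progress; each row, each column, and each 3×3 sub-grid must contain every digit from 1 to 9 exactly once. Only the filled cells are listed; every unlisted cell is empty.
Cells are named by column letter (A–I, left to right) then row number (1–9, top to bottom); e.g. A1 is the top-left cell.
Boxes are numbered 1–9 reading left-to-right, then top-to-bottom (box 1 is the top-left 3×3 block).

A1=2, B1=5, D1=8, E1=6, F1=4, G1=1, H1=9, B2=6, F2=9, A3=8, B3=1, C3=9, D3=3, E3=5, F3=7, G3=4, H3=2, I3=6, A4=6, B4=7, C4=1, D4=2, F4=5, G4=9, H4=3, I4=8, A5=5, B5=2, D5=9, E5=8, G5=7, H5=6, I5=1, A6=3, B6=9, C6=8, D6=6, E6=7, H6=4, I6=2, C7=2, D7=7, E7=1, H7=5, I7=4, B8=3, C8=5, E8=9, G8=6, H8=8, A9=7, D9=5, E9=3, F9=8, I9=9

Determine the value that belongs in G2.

Cell G2 itself could take any of {3, 5, 8} by direct elimination.
Consider where 8 can go in box 3.
I1 is out (row 1 already has a 8).
H2 is out (column H already has a 8).
I2 is out (column I already has a 8).
So the only cell in box 3 that can hold 8 is G2.
Therefore G2 = 8.

8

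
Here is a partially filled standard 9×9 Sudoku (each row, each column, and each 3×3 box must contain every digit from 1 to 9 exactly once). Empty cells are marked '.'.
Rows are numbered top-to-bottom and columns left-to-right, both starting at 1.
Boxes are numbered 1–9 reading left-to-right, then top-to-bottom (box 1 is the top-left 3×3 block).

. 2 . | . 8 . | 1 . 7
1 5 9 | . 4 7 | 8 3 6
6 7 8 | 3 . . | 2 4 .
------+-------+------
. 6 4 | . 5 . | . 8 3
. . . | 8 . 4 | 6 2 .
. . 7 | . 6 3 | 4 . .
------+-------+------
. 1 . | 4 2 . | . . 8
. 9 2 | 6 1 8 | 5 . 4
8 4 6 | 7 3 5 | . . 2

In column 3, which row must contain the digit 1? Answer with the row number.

Consider where 1 can go in column 3.
r1c3 is out (row 1 already has a 1).
r7c3 is out (row 7 already has a 1).
So the only cell in column 3 that can hold 1 is r5c3.
That is row 5.

5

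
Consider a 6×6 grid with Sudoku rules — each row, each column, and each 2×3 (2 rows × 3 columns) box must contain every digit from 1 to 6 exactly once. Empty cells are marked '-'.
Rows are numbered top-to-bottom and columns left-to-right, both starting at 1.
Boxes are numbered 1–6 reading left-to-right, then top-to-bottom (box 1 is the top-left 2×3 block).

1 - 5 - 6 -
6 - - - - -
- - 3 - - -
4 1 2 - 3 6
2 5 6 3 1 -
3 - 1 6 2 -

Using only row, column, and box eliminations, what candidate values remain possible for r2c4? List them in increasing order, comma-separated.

Row 2 already contains {6}.
Column 4 already contains {3, 6}.
Its 2×3 block (box 2) already contains {6}.
Removing those from 1–6 leaves {1, 2, 4, 5} as the candidates for r2c4.

1,2,4,5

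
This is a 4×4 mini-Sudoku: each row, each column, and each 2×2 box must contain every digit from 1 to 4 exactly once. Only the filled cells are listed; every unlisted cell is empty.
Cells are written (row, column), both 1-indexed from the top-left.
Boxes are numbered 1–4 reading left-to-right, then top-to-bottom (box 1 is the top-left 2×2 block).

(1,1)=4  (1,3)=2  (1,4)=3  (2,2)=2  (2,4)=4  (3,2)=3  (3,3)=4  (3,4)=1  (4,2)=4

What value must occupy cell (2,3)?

1

Row 2 already contains {2, 4}.
Column 3 already contains {2, 4}.
Its 2×2 block (box 2) already contains {2, 3, 4}.
The only value from 1–4 not eliminated is 1, so (2,3) = 1.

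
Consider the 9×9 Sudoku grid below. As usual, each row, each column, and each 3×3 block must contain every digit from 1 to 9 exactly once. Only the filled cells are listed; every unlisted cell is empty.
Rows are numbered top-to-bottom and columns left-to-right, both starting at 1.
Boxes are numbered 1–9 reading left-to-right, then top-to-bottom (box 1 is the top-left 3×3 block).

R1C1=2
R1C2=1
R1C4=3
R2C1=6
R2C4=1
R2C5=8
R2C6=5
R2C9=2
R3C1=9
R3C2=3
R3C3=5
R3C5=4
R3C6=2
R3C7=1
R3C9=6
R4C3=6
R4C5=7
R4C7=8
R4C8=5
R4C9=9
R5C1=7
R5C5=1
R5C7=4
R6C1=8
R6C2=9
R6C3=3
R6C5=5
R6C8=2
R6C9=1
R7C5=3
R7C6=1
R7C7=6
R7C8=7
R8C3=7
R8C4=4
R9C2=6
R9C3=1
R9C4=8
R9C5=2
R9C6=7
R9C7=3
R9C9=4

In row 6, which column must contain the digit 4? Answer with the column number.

6

Consider where 4 can go in row 6.
R6C4 is out (column 4 already has a 4).
R6C7 is out (column 7 already has a 4).
So the only cell in row 6 that can hold 4 is R6C6.
That is column 6.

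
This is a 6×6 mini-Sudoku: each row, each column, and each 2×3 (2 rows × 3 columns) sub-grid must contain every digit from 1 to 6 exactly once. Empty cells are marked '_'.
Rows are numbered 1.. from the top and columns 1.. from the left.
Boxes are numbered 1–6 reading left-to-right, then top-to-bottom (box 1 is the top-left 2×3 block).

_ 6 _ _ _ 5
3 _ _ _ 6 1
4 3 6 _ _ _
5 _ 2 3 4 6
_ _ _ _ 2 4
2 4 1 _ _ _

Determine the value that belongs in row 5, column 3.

3

Cell row 5, column 3 itself could take any of {3, 5} by direct elimination.
Consider where 3 can go in row 5.
row 5, column 1 is out (column 1 already has a 3).
row 5, column 2 is out (column 2 already has a 3).
row 5, column 4 is out (column 4 already has a 3).
So the only cell in row 5 that can hold 3 is row 5, column 3.
Therefore row 5, column 3 = 3.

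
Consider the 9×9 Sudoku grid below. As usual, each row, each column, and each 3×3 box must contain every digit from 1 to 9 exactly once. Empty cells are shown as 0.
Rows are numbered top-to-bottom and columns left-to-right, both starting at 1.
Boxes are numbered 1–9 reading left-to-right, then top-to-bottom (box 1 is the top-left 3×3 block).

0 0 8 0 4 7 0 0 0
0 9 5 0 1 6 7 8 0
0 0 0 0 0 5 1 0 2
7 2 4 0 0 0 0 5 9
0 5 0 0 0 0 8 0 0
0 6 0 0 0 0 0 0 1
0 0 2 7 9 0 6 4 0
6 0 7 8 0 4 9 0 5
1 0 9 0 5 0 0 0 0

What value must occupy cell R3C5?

Cell R3C5 itself could take any of {3, 8} by direct elimination.
Consider where 8 can go in row 3.
R3C1 is out (box 1 already has a 8).
R3C2 is out (box 1 already has a 8).
R3C3 is out (column 3 already has a 8).
R3C4 is out (column 4 already has a 8).
R3C8 is out (column 8 already has a 8).
So the only cell in row 3 that can hold 8 is R3C5.
Therefore R3C5 = 8.

8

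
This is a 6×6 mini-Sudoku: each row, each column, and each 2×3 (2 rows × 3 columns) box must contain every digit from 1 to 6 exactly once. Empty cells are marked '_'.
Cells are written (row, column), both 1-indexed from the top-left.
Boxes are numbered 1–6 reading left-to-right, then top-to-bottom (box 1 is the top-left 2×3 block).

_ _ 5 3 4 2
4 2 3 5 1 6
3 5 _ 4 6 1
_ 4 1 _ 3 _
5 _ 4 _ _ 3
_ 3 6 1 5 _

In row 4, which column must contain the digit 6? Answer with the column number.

Consider where 6 can go in row 4.
(4,4) is out (box 4 already has a 6).
(4,6) is out (column 6 already has a 6).
So the only cell in row 4 that can hold 6 is (4,1).
That is column 1.

1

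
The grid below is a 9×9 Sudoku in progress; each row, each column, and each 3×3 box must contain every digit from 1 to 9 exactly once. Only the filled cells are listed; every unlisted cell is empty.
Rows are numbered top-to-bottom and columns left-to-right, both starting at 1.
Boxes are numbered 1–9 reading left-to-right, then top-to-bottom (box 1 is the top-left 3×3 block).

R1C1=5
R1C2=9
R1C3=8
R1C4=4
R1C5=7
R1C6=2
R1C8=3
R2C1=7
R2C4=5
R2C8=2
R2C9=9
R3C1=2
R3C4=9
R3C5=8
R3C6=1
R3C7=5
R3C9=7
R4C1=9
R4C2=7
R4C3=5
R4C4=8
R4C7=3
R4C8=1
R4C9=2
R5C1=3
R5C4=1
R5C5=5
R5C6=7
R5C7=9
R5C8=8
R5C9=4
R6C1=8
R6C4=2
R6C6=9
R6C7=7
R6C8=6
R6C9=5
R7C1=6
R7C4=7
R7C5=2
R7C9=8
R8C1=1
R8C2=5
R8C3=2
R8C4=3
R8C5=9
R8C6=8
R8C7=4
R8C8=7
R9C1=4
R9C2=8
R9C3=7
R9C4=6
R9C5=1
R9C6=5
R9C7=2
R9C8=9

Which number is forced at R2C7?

Cell R2C7 itself could take any of {1, 6, 8} by direct elimination.
Consider where 8 can go in row 2.
R2C2 is out (column 2 already has a 8).
R2C3 is out (column 3 already has a 8).
R2C5 is out (column 5 already has a 8).
R2C6 is out (column 6 already has a 8).
So the only cell in row 2 that can hold 8 is R2C7.
Therefore R2C7 = 8.

8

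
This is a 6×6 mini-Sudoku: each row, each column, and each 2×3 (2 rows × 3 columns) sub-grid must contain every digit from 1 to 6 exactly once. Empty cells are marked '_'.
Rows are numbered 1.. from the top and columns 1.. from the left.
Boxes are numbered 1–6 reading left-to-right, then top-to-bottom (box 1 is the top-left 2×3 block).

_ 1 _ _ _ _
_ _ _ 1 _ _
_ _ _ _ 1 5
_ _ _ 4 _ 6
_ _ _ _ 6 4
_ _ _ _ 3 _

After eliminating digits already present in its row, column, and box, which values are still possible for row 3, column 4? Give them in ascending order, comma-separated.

2,3

Row 3 already contains {1, 5}.
Column 4 already contains {1, 4}.
Its 2×3 block (box 4) already contains {1, 4, 5, 6}.
Removing those from 1–6 leaves {2, 3} as the candidates for row 3, column 4.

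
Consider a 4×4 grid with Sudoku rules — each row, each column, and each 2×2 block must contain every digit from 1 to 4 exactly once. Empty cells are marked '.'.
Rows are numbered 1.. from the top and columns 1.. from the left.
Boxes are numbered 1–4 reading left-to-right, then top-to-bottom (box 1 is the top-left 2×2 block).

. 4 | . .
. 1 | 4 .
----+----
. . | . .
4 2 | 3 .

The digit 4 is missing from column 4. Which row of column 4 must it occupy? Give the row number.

Consider where 4 can go in column 4.
row 1, column 4 is out (row 1 already has a 4).
row 2, column 4 is out (row 2 already has a 4).
row 4, column 4 is out (row 4 already has a 4).
So the only cell in column 4 that can hold 4 is row 3, column 4.
That is row 3.

3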